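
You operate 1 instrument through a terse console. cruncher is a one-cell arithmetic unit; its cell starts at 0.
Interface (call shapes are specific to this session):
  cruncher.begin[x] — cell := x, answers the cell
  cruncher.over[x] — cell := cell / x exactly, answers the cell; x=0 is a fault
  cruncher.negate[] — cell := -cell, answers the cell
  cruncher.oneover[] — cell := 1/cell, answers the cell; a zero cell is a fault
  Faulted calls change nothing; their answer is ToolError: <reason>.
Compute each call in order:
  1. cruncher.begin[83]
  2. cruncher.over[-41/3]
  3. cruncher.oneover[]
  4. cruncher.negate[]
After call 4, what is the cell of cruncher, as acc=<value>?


Answer: acc=41/249

Derivation:
// begin(x→83) : 83
// over(x→-41/3) : -249/41
// oneover() : -41/249
// negate() : 41/249


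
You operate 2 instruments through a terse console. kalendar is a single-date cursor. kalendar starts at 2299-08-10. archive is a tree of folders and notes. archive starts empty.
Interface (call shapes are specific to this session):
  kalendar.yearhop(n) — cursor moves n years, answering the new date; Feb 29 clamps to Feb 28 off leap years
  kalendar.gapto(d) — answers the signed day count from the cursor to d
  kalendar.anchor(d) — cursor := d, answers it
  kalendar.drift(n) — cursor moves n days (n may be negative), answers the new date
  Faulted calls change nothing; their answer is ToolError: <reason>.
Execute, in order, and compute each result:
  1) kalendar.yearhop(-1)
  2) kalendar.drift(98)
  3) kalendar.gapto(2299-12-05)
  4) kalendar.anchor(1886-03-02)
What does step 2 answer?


Answer: 2298-11-16

Derivation:
I use kalendar.yearhop using n='-1', — result: 2298-08-10.
I invoke kalendar.drift using n='98', which returns 2298-11-16.
I try kalendar.gapto using d='2299-12-05', and get 384.
I use kalendar.anchor using d='1886-03-02', which returns 1886-03-02.


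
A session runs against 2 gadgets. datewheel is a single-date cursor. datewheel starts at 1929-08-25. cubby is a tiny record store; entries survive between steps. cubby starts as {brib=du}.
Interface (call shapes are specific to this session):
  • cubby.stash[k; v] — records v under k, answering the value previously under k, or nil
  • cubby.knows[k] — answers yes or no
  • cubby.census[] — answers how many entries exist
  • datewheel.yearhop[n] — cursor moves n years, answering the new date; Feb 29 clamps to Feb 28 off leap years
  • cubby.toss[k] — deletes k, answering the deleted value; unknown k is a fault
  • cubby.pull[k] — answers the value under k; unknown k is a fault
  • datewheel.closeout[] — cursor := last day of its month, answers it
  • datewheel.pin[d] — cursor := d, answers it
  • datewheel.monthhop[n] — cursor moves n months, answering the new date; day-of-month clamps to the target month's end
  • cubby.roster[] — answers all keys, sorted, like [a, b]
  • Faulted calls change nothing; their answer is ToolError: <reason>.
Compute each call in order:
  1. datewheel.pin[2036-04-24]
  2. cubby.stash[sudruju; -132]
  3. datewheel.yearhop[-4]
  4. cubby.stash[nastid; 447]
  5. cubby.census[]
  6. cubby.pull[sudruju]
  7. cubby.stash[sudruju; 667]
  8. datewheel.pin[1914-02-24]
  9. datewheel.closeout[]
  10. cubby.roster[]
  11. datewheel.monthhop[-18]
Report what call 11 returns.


==> datewheel.pin(d=2036-04-24)
<== 2036-04-24
==> cubby.stash(k=sudruju, v=-132)
<== nil
==> datewheel.yearhop(n=-4)
<== 2032-04-24
==> cubby.stash(k=nastid, v=447)
<== nil
==> cubby.census()
<== 3
==> cubby.pull(k=sudruju)
<== -132
==> cubby.stash(k=sudruju, v=667)
<== -132
==> datewheel.pin(d=1914-02-24)
<== 1914-02-24
==> datewheel.closeout()
<== 1914-02-28
==> cubby.roster()
<== [brib, nastid, sudruju]
==> datewheel.monthhop(n=-18)
<== 1912-08-28

Answer: 1912-08-28


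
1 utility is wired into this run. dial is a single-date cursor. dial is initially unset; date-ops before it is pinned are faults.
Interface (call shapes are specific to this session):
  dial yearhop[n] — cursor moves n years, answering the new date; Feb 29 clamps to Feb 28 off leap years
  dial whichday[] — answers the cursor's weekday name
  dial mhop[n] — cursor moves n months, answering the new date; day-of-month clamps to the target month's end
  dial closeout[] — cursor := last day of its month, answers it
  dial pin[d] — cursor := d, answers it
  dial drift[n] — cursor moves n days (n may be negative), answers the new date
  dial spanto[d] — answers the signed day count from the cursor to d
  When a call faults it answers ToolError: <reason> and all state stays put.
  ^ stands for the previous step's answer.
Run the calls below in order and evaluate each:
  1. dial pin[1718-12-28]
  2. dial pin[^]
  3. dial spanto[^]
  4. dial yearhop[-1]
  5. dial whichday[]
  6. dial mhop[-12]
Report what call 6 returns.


Do: dial pin[d='1718-12-28']
See: 1718-12-28
Do: dial pin[d='^']
See: 1718-12-28
Do: dial spanto[d='^']
See: 0
Do: dial yearhop[n='-1']
See: 1717-12-28
Do: dial whichday[]
See: Tuesday
Do: dial mhop[n='-12']
See: 1716-12-28

Answer: 1716-12-28


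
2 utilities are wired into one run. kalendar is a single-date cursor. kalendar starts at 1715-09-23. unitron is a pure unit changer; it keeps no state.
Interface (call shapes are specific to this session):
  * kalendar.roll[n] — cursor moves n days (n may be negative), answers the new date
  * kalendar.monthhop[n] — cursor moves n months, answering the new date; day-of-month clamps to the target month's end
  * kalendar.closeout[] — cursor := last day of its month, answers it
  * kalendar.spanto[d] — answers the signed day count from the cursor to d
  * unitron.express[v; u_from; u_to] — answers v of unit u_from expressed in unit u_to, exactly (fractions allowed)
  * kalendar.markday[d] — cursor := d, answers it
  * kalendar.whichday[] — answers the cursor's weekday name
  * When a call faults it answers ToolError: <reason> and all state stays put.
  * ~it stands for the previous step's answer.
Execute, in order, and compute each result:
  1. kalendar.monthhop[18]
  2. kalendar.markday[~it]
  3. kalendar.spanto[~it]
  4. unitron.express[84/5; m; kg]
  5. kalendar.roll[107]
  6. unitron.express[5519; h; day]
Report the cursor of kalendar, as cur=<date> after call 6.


$ monthhop n: 18
[out] 1717-03-23
$ markday d: ~it
[out] 1717-03-23
$ spanto d: ~it
[out] 0
$ express v: 84/5 u_from: m u_to: kg
[out] ToolError: incompatible units
$ roll n: 107
[out] 1717-07-08
$ express v: 5519 u_from: h u_to: day
[out] 5519/24

Answer: cur=1717-07-08


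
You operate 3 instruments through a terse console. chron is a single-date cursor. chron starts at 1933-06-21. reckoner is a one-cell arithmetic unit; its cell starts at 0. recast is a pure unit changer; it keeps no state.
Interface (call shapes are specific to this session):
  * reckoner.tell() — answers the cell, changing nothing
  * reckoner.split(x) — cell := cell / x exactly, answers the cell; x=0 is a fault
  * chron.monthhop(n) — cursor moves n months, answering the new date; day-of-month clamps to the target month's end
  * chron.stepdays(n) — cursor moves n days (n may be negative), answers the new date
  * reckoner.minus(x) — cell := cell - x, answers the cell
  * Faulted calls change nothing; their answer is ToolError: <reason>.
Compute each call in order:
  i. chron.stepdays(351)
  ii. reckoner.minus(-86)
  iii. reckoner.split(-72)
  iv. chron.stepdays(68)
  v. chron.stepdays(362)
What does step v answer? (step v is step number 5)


[in] chron.stepdays n='351'
[out] 1934-06-07
[in] reckoner.minus x='-86'
[out] 86
[in] reckoner.split x='-72'
[out] -43/36
[in] chron.stepdays n='68'
[out] 1934-08-14
[in] chron.stepdays n='362'
[out] 1935-08-11

Answer: 1935-08-11


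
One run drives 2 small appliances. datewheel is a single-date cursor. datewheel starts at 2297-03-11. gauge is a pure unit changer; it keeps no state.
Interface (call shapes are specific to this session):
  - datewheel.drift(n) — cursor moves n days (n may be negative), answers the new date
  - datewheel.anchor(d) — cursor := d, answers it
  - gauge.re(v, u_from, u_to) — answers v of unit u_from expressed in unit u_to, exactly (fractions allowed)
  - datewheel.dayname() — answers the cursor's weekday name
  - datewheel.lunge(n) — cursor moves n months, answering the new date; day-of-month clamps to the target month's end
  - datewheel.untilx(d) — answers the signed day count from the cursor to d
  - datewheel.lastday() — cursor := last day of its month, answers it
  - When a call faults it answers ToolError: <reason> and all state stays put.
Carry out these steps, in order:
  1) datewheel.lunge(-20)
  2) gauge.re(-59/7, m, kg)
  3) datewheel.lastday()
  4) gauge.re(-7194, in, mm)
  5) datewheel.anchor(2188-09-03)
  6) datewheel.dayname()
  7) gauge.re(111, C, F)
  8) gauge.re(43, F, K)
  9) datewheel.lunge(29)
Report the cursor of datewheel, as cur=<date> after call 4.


Answer: cur=2295-07-31

Derivation:
// datewheel.lunge(-20) ~> 2295-07-11
// gauge.re(-59/7, m, kg) ~> ToolError: incompatible units
// datewheel.lastday() ~> 2295-07-31
// gauge.re(-7194, in, mm) ~> -913638/5
// datewheel.anchor(2188-09-03) ~> 2188-09-03
// datewheel.dayname() ~> Wednesday
// gauge.re(111, C, F) ~> 1159/5
// gauge.re(43, F, K) ~> 50267/180
// datewheel.lunge(29) ~> 2191-02-03


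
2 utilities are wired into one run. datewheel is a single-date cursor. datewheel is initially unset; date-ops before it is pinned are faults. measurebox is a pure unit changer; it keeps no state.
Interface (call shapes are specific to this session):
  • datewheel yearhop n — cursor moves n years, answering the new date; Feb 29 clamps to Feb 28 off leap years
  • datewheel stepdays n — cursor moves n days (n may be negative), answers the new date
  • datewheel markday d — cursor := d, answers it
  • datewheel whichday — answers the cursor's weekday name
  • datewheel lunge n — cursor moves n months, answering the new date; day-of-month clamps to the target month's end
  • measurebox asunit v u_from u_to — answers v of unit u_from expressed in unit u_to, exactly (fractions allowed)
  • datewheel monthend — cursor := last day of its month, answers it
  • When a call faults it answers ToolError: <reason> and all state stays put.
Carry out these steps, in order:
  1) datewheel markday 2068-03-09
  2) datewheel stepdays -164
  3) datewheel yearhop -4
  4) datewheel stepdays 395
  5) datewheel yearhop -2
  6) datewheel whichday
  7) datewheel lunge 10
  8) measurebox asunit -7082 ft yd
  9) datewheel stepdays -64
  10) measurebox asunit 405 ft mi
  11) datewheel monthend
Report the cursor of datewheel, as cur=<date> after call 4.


Answer: cur=2064-10-26

Derivation:
Step: datewheel markday[d: 2068-03-09]
Result: 2068-03-09
Step: datewheel stepdays[n: -164]
Result: 2067-09-27
Step: datewheel yearhop[n: -4]
Result: 2063-09-27
Step: datewheel stepdays[n: 395]
Result: 2064-10-26
Step: datewheel yearhop[n: -2]
Result: 2062-10-26
Step: datewheel whichday[]
Result: Thursday
Step: datewheel lunge[n: 10]
Result: 2063-08-26
Step: measurebox asunit[v: -7082; u_from: ft; u_to: yd]
Result: -7082/3
Step: datewheel stepdays[n: -64]
Result: 2063-06-23
Step: measurebox asunit[v: 405; u_from: ft; u_to: mi]
Result: 27/352
Step: datewheel monthend[]
Result: 2063-06-30


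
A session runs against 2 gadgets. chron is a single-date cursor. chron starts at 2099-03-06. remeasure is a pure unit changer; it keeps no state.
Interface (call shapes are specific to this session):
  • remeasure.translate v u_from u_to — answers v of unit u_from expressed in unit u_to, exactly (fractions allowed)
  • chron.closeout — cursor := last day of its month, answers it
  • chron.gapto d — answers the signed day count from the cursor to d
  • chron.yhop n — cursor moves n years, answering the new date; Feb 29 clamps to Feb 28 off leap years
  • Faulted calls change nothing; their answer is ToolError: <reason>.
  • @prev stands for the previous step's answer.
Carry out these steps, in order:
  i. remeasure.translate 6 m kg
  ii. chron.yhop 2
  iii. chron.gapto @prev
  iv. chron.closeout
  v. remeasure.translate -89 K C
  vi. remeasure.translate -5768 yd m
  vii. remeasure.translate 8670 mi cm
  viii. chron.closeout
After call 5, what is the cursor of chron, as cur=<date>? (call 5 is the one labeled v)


Step: remeasure.translate[v: 6; u_from: m; u_to: kg]
Result: ToolError: incompatible units
Step: chron.yhop[n: 2]
Result: 2101-03-06
Step: chron.gapto[d: @prev]
Result: 0
Step: chron.closeout[]
Result: 2101-03-31
Step: remeasure.translate[v: -89; u_from: K; u_to: C]
Result: -7243/20
Step: remeasure.translate[v: -5768; u_from: yd; u_to: m]
Result: -3296412/625
Step: remeasure.translate[v: 8670; u_from: mi; u_to: cm]
Result: 1395301248
Step: chron.closeout[]
Result: 2101-03-31

Answer: cur=2101-03-31


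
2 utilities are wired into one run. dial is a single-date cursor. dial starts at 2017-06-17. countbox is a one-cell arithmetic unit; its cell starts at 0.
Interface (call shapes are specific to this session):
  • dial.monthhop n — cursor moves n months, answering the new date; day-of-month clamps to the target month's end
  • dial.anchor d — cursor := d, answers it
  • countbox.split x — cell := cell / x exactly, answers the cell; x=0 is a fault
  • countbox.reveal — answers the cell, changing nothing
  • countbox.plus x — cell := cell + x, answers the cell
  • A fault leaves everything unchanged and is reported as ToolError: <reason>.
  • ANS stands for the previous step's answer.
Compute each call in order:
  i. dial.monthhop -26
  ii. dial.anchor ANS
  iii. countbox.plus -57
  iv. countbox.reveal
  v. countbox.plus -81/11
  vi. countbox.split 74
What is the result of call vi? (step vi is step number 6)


Answer: -354/407

Derivation:
> monthhop n→-26
:: 2015-04-17
> anchor d→ANS
:: 2015-04-17
> plus x→-57
:: -57
> reveal
:: -57
> plus x→-81/11
:: -708/11
> split x→74
:: -354/407


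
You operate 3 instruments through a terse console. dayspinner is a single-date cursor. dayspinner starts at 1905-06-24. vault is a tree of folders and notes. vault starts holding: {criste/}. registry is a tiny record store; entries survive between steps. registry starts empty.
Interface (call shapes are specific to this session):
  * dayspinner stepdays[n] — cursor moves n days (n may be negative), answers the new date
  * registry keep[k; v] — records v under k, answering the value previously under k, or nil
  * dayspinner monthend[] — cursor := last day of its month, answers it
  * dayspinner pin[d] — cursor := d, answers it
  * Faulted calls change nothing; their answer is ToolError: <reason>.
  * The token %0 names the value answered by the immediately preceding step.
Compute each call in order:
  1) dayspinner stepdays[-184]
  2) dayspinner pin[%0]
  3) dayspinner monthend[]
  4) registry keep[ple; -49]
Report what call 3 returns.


Answer: 1904-12-31

Derivation:
I call dayspinner stepdays with n: -184, and get 1904-12-22.
Calling dayspinner pin with d: %0, yielding 1904-12-22.
I try dayspinner monthend, and get 1904-12-31.
I invoke registry keep with k: ple, v: -49, which returns nil.


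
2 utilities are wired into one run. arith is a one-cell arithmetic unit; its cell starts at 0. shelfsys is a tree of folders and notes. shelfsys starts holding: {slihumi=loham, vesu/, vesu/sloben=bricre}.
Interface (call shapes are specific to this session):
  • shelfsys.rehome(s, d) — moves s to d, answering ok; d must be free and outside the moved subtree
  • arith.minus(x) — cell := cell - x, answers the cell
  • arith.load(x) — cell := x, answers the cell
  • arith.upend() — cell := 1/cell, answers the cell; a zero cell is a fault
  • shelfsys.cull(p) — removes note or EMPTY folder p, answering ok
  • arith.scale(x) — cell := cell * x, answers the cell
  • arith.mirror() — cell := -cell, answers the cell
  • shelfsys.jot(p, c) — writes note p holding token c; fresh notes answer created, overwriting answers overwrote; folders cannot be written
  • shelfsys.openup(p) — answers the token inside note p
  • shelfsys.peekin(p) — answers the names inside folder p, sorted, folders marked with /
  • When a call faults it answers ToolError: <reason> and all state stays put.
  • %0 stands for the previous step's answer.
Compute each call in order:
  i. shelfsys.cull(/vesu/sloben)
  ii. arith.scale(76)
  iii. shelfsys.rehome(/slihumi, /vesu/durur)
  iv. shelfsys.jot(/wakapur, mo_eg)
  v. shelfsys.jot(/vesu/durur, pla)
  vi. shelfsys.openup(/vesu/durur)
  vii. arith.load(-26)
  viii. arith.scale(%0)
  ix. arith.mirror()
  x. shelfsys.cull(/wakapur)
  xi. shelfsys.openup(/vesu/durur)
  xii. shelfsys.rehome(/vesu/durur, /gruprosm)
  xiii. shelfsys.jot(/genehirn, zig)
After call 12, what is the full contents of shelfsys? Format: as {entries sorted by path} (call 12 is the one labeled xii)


CALL cull[p=/vesu/sloben]
RET  ok
CALL scale[x=76]
RET  0
CALL rehome[s=/slihumi; d=/vesu/durur]
RET  ok
CALL jot[p=/wakapur; c=mo_eg]
RET  created
CALL jot[p=/vesu/durur; c=pla]
RET  overwrote
CALL openup[p=/vesu/durur]
RET  pla
CALL load[x=-26]
RET  -26
CALL scale[x=%0]
RET  676
CALL mirror[]
RET  -676
CALL cull[p=/wakapur]
RET  ok
CALL openup[p=/vesu/durur]
RET  pla
CALL rehome[s=/vesu/durur; d=/gruprosm]
RET  ok
CALL jot[p=/genehirn; c=zig]
RET  created

Answer: {gruprosm=pla, vesu/}


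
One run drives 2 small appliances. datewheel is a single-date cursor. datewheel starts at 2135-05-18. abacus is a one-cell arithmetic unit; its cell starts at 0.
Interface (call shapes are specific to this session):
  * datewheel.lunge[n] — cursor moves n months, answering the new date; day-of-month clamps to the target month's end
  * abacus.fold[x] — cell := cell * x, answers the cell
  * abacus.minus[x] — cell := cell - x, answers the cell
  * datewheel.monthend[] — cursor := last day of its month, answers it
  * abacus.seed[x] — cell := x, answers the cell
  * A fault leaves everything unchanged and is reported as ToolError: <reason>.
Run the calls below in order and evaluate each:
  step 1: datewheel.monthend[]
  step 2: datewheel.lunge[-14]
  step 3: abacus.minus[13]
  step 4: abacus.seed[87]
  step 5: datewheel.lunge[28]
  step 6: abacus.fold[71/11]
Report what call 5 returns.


-- datewheel.monthend() => 2135-05-31
-- datewheel.lunge(-14) => 2134-03-31
-- abacus.minus(13) => -13
-- abacus.seed(87) => 87
-- datewheel.lunge(28) => 2136-07-31
-- abacus.fold(71/11) => 6177/11

Answer: 2136-07-31


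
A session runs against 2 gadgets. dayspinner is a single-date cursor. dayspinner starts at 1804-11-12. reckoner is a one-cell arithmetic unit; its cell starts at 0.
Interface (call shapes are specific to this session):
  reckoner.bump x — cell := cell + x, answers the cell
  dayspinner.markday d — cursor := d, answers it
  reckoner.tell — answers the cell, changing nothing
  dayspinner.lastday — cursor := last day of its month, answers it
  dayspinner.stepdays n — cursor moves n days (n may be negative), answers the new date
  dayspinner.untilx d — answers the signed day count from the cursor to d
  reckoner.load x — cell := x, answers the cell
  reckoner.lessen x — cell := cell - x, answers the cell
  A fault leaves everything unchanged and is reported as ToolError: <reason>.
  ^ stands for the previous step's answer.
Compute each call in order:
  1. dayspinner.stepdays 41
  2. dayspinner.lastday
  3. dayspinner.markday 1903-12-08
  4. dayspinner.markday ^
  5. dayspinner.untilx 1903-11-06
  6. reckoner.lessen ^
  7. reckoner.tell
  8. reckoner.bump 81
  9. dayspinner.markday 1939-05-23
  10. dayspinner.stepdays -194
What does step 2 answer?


Answer: 1804-12-31

Derivation:
% dayspinner.stepdays(n: 41) == 1804-12-23
% dayspinner.lastday() == 1804-12-31
% dayspinner.markday(d: 1903-12-08) == 1903-12-08
% dayspinner.markday(d: ^) == 1903-12-08
% dayspinner.untilx(d: 1903-11-06) == -32
% reckoner.lessen(x: ^) == 32
% reckoner.tell() == 32
% reckoner.bump(x: 81) == 113
% dayspinner.markday(d: 1939-05-23) == 1939-05-23
% dayspinner.stepdays(n: -194) == 1938-11-10


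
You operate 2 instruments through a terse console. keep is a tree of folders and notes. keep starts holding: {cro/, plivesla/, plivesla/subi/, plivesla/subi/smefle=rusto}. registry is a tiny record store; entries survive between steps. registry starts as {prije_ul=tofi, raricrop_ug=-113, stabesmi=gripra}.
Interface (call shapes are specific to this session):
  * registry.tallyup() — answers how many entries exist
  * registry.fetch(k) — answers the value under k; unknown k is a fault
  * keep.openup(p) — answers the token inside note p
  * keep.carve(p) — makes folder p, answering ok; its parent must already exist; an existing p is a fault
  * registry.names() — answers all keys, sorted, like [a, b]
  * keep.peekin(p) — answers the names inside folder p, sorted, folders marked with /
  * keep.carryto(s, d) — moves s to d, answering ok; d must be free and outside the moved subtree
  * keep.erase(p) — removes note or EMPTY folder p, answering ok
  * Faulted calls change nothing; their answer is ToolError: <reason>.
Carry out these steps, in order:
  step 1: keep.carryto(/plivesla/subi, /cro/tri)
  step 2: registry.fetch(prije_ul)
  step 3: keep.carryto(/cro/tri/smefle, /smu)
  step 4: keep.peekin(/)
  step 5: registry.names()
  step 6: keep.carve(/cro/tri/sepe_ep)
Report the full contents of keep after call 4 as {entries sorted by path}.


Answer: {cro/, cro/tri/, plivesla/, smu=rusto}

Derivation:
# keep.carryto(s→/plivesla/subi, d→/cro/tri) ~> ok
# registry.fetch(k→prije_ul) ~> tofi
# keep.carryto(s→/cro/tri/smefle, d→/smu) ~> ok
# keep.peekin(p→/) ~> [cro/, plivesla/, smu]
# registry.names() ~> [prije_ul, raricrop_ug, stabesmi]
# keep.carve(p→/cro/tri/sepe_ep) ~> ok


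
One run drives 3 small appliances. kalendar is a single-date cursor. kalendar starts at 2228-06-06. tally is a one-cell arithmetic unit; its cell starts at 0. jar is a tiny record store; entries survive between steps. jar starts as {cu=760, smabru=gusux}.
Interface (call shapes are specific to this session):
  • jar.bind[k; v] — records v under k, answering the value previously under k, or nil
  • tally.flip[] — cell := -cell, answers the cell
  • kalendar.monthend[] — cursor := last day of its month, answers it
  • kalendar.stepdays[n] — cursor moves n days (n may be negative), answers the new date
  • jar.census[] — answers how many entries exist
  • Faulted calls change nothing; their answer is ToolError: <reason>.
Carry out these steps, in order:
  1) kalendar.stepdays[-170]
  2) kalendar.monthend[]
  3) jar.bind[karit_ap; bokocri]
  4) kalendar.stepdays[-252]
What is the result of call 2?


Answer: 2227-12-31

Derivation:
Using kalendar.stepdays with -170: 2227-12-19.
Then kalendar.monthend: 2227-12-31.
I use jar.bind with karit_ap, bokocri, giving nil.
I invoke kalendar.stepdays with -252, and see 2227-04-23.


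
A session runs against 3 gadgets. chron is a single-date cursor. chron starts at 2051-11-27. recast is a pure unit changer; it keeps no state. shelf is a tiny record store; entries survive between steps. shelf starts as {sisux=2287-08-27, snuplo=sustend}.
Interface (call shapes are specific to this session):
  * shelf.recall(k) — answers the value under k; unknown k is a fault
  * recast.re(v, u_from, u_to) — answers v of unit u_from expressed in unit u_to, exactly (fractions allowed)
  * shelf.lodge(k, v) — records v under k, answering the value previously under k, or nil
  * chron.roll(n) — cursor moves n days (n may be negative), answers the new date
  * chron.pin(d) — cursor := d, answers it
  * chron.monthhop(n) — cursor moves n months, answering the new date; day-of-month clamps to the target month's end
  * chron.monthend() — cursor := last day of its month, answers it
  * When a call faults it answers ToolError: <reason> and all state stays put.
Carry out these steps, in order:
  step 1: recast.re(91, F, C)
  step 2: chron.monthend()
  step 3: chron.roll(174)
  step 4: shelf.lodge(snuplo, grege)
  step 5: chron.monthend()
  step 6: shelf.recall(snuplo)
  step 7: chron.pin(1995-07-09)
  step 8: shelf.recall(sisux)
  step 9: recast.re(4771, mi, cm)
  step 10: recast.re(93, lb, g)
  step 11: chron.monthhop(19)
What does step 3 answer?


Step: recast.re[91; F; C]
Result: 295/9
Step: chron.monthend[]
Result: 2051-11-30
Step: chron.roll[174]
Result: 2052-05-22
Step: shelf.lodge[snuplo; grege]
Result: sustend
Step: chron.monthend[]
Result: 2052-05-31
Step: shelf.recall[snuplo]
Result: grege
Step: chron.pin[1995-07-09]
Result: 1995-07-09
Step: shelf.recall[sisux]
Result: 2287-08-27
Step: recast.re[4771; mi; cm]
Result: 3839090112/5
Step: recast.re[93; lb; g]
Result: 4218409041/100000
Step: chron.monthhop[19]
Result: 1997-02-09

Answer: 2052-05-22


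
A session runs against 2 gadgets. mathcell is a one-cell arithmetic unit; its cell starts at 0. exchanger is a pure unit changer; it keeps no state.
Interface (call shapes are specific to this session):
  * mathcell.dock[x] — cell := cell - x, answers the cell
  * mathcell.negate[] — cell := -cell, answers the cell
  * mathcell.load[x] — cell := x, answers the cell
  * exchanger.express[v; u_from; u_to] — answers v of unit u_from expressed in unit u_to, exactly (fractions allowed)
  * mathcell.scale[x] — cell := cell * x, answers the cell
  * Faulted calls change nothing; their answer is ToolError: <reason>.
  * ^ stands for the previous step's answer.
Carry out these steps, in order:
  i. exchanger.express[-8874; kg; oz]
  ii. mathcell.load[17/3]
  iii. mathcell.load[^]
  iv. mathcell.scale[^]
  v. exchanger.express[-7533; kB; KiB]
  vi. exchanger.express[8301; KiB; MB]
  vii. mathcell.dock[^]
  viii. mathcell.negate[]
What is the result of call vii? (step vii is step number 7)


→ exchanger.express(-8874, kg, oz)
← -14198400000000/45359237
→ mathcell.load(17/3)
← 17/3
→ mathcell.load(^)
← 17/3
→ mathcell.scale(^)
← 289/9
→ exchanger.express(-7533, kB, KiB)
← -941625/128
→ exchanger.express(8301, KiB, MB)
← 132816/15625
→ mathcell.dock(^)
← 3320281/140625
→ mathcell.negate()
← -3320281/140625

Answer: 3320281/140625


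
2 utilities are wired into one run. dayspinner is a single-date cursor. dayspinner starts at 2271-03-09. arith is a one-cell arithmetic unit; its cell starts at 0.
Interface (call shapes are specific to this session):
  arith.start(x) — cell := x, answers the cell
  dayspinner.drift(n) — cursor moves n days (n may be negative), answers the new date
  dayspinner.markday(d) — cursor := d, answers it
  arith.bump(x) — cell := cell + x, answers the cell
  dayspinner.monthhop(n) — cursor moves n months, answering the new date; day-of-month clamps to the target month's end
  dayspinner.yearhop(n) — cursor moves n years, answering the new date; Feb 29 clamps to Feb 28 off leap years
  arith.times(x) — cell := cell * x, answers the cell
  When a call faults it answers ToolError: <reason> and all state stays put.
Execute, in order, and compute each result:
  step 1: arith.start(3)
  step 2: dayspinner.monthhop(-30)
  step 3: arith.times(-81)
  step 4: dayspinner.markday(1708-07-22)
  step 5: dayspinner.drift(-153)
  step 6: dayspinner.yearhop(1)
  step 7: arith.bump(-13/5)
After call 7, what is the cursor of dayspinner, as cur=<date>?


I run start using x: 3, and see 3.
Invoking monthhop using n: -30, and observe 2268-09-09.
I use times using x: -81, → -243.
I run markday using d: 1708-07-22, — result: 1708-07-22.
Next I call drift using n: -153, yielding 1708-02-20.
Then yearhop using n: 1, which returns 1709-02-20.
I use bump using x: -13/5, — result: -1228/5.

Answer: cur=1709-02-20


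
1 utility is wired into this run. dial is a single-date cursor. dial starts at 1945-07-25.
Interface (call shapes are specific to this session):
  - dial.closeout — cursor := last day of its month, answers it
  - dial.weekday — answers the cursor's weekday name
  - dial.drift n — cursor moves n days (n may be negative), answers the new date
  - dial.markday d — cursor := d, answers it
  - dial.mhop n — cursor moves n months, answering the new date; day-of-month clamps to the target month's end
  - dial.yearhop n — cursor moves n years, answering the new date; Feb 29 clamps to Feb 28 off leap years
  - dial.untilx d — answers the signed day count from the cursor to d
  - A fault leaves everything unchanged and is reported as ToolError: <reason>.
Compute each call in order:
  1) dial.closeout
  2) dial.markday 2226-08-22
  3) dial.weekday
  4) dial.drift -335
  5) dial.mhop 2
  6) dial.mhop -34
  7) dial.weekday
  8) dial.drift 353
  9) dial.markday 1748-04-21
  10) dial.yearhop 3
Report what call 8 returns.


> closeout
:: 1945-07-31
> markday d→2226-08-22
:: 2226-08-22
> weekday
:: Tuesday
> drift n→-335
:: 2225-09-21
> mhop n→2
:: 2225-11-21
> mhop n→-34
:: 2223-01-21
> weekday
:: Tuesday
> drift n→353
:: 2224-01-09
> markday d→1748-04-21
:: 1748-04-21
> yearhop n→3
:: 1751-04-21

Answer: 2224-01-09


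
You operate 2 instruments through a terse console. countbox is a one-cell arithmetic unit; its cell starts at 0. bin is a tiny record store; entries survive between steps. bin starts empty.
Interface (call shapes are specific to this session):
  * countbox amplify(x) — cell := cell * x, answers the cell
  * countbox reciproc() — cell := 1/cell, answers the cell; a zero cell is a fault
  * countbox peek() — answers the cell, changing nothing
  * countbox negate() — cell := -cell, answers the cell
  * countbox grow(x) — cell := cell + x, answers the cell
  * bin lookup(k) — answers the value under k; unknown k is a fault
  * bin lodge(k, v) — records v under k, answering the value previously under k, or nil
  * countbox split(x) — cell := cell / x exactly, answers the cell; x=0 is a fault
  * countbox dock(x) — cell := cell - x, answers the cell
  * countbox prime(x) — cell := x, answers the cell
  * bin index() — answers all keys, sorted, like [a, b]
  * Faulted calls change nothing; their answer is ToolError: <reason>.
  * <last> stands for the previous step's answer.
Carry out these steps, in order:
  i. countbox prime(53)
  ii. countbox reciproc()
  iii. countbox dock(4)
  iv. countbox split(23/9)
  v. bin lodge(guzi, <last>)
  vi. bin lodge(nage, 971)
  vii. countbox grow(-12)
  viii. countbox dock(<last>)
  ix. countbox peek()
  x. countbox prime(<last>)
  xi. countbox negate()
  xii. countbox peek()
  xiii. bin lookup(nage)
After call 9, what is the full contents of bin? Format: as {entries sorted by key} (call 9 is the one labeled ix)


→ countbox prime(x='53')
← 53
→ countbox reciproc()
← 1/53
→ countbox dock(x='4')
← -211/53
→ countbox split(x='23/9')
← -1899/1219
→ bin lodge(k='guzi', v='<last>')
← nil
→ bin lodge(k='nage', v='971')
← nil
→ countbox grow(x='-12')
← -16527/1219
→ countbox dock(x='<last>')
← 0
→ countbox peek()
← 0
→ countbox prime(x='<last>')
← 0
→ countbox negate()
← 0
→ countbox peek()
← 0
→ bin lookup(k='nage')
← 971

Answer: {guzi=-1899/1219, nage=971}


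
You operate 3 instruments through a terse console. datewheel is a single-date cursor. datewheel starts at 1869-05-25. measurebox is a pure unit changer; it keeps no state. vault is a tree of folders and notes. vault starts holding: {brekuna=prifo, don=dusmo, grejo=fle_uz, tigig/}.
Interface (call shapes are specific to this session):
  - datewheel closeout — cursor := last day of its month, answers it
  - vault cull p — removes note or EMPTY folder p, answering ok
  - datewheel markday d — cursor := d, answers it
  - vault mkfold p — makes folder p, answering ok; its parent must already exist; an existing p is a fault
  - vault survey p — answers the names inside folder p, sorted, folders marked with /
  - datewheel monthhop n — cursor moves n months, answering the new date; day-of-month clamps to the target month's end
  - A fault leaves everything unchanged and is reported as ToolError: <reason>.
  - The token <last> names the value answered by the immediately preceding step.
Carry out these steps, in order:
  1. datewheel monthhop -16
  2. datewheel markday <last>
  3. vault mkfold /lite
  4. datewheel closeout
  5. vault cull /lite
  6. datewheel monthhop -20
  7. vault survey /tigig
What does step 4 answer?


Answer: 1868-01-31

Derivation:
~$ datewheel monthhop n: -16
[out] 1868-01-25
~$ datewheel markday d: <last>
[out] 1868-01-25
~$ vault mkfold p: /lite
[out] ok
~$ datewheel closeout
[out] 1868-01-31
~$ vault cull p: /lite
[out] ok
~$ datewheel monthhop n: -20
[out] 1866-05-31
~$ vault survey p: /tigig
[out] []


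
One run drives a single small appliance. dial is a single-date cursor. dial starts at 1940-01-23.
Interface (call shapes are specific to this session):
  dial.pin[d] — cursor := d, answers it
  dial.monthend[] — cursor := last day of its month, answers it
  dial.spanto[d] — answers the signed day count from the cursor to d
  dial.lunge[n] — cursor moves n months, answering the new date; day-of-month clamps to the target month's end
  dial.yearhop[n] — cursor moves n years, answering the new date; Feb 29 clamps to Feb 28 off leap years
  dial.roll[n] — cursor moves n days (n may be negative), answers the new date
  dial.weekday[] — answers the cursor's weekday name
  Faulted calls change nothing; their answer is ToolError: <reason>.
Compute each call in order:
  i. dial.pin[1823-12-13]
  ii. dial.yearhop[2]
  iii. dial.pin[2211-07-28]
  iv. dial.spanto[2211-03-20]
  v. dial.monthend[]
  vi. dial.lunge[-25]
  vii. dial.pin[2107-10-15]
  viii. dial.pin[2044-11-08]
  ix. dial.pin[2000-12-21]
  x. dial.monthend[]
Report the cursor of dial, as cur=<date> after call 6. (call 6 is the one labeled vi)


Answer: cur=2209-06-30

Derivation:
Step: pin[d=1823-12-13]
Result: 1823-12-13
Step: yearhop[n=2]
Result: 1825-12-13
Step: pin[d=2211-07-28]
Result: 2211-07-28
Step: spanto[d=2211-03-20]
Result: -130
Step: monthend[]
Result: 2211-07-31
Step: lunge[n=-25]
Result: 2209-06-30
Step: pin[d=2107-10-15]
Result: 2107-10-15
Step: pin[d=2044-11-08]
Result: 2044-11-08
Step: pin[d=2000-12-21]
Result: 2000-12-21
Step: monthend[]
Result: 2000-12-31


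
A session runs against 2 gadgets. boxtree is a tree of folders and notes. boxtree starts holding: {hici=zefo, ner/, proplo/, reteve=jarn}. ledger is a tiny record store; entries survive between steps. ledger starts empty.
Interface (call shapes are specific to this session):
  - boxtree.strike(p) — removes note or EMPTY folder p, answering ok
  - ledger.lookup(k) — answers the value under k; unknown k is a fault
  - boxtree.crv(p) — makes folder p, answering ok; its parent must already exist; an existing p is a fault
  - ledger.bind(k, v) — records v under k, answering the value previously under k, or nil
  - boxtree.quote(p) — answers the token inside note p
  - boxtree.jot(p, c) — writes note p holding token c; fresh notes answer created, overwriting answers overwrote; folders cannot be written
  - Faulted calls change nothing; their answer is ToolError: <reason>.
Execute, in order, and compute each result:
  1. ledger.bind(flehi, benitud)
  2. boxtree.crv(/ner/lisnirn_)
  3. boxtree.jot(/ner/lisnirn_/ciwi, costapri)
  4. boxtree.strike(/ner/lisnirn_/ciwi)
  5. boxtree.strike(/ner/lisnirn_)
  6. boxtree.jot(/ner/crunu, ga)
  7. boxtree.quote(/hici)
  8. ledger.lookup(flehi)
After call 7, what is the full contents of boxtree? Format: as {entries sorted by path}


Answer: {hici=zefo, ner/, ner/crunu=ga, proplo/, reteve=jarn}

Derivation:
I call ledger.bind on k: flehi, v: benitud, giving nil.
Calling boxtree.crv on p: /ner/lisnirn_, and see ok.
Calling boxtree.jot on p: /ner/lisnirn_/ciwi, c: costapri, and observe created.
I run boxtree.strike on p: /ner/lisnirn_/ciwi, which returns ok.
I invoke boxtree.strike on p: /ner/lisnirn_, giving ok.
I call boxtree.jot on p: /ner/crunu, c: ga: created.
I run boxtree.quote on p: /hici, which returns zefo.
I use ledger.lookup on k: flehi, and observe benitud.


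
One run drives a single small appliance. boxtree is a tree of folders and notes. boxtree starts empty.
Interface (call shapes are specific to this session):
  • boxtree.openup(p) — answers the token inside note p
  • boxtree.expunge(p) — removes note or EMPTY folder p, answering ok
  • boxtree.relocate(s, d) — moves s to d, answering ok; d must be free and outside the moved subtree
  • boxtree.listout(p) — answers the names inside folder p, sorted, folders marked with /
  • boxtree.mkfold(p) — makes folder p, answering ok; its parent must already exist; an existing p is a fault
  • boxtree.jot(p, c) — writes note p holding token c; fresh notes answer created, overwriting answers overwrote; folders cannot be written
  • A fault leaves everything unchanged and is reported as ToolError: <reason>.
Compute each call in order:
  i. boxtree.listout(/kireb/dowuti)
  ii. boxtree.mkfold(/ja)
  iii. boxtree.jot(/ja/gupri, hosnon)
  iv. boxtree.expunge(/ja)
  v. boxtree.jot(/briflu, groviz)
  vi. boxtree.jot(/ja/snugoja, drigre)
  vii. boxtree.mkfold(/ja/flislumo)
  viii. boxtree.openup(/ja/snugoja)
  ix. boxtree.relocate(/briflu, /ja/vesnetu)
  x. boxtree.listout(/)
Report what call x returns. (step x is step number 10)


CALL boxtree.listout[p→/kireb/dowuti]
RET  ToolError: not found
CALL boxtree.mkfold[p→/ja]
RET  ok
CALL boxtree.jot[p→/ja/gupri; c→hosnon]
RET  created
CALL boxtree.expunge[p→/ja]
RET  ToolError: not empty
CALL boxtree.jot[p→/briflu; c→groviz]
RET  created
CALL boxtree.jot[p→/ja/snugoja; c→drigre]
RET  created
CALL boxtree.mkfold[p→/ja/flislumo]
RET  ok
CALL boxtree.openup[p→/ja/snugoja]
RET  drigre
CALL boxtree.relocate[s→/briflu; d→/ja/vesnetu]
RET  ok
CALL boxtree.listout[p→/]
RET  [ja/]

Answer: [ja/]


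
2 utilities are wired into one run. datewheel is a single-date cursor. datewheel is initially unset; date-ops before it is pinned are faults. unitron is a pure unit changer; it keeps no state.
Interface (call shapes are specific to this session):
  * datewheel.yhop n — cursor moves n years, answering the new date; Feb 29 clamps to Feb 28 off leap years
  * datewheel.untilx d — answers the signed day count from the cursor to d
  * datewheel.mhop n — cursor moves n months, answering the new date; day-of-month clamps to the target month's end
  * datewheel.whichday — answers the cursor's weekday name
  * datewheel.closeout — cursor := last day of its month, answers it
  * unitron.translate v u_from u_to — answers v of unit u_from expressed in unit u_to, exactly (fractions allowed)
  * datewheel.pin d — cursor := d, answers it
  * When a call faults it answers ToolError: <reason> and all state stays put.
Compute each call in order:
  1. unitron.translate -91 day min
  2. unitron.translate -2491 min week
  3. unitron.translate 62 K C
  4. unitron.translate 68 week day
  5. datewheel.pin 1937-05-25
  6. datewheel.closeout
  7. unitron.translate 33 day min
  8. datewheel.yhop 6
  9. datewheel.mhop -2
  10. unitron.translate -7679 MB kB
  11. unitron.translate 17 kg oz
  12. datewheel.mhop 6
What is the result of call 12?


Answer: 1943-09-30

Derivation:
Then translate(v: -91, u_from: day, u_to: min): -131040.
Using translate(v: -2491, u_from: min, u_to: week), and get -2491/10080.
I invoke translate(v: 62, u_from: K, u_to: C), and observe -4223/20.
Using translate(v: 68, u_from: week, u_to: day), which returns 476.
Calling pin(d: 1937-05-25): 1937-05-25.
Now I run closeout, giving 1937-05-31.
Using translate(v: 33, u_from: day, u_to: min), giving 47520.
Next I call yhop(n: 6), and get 1943-05-31.
I invoke mhop(n: -2), giving 1943-03-31.
Now I run translate(v: -7679, u_from: MB, u_to: kB), and get -7679000.
Calling translate(v: 17, u_from: kg, u_to: oz): 27200000000/45359237.
I run mhop(n: 6), yielding 1943-09-30.


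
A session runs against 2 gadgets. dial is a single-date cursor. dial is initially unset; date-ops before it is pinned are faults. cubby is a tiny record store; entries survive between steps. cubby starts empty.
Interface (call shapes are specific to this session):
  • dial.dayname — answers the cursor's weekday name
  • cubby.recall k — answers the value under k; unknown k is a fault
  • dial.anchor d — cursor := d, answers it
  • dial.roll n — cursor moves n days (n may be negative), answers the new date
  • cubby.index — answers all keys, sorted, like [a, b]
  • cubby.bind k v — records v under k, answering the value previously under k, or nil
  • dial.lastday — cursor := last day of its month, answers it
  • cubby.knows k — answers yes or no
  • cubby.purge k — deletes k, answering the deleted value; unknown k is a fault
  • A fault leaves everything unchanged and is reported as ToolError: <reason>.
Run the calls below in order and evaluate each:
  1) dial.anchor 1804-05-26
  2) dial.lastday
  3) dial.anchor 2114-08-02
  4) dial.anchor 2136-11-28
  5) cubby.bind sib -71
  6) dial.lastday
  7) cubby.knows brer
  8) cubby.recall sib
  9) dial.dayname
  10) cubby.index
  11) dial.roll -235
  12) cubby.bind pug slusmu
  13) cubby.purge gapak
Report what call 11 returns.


[in] dial.anchor d=1804-05-26
[out] 1804-05-26
[in] dial.lastday
[out] 1804-05-31
[in] dial.anchor d=2114-08-02
[out] 2114-08-02
[in] dial.anchor d=2136-11-28
[out] 2136-11-28
[in] cubby.bind k=sib v=-71
[out] nil
[in] dial.lastday
[out] 2136-11-30
[in] cubby.knows k=brer
[out] no
[in] cubby.recall k=sib
[out] -71
[in] dial.dayname
[out] Friday
[in] cubby.index
[out] [sib]
[in] dial.roll n=-235
[out] 2136-04-09
[in] cubby.bind k=pug v=slusmu
[out] nil
[in] cubby.purge k=gapak
[out] ToolError: no such key gapak

Answer: 2136-04-09
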